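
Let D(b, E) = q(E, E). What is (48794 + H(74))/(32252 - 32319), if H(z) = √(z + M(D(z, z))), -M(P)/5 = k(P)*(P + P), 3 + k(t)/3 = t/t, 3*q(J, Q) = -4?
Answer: -48794/67 - I*√6/67 ≈ -728.27 - 0.03656*I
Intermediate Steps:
q(J, Q) = -4/3 (q(J, Q) = (⅓)*(-4) = -4/3)
k(t) = -6 (k(t) = -9 + 3*(t/t) = -9 + 3*1 = -9 + 3 = -6)
D(b, E) = -4/3
M(P) = 60*P (M(P) = -(-30)*(P + P) = -(-30)*2*P = -(-60)*P = 60*P)
H(z) = √(-80 + z) (H(z) = √(z + 60*(-4/3)) = √(z - 80) = √(-80 + z))
(48794 + H(74))/(32252 - 32319) = (48794 + √(-80 + 74))/(32252 - 32319) = (48794 + √(-6))/(-67) = (48794 + I*√6)*(-1/67) = -48794/67 - I*√6/67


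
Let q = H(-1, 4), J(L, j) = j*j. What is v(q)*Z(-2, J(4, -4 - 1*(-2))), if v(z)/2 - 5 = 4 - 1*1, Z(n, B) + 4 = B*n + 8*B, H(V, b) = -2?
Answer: 320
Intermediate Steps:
J(L, j) = j²
q = -2
Z(n, B) = -4 + 8*B + B*n (Z(n, B) = -4 + (B*n + 8*B) = -4 + (8*B + B*n) = -4 + 8*B + B*n)
v(z) = 16 (v(z) = 10 + 2*(4 - 1*1) = 10 + 2*(4 - 1) = 10 + 2*3 = 10 + 6 = 16)
v(q)*Z(-2, J(4, -4 - 1*(-2))) = 16*(-4 + 8*(-4 - 1*(-2))² + (-4 - 1*(-2))²*(-2)) = 16*(-4 + 8*(-4 + 2)² + (-4 + 2)²*(-2)) = 16*(-4 + 8*(-2)² + (-2)²*(-2)) = 16*(-4 + 8*4 + 4*(-2)) = 16*(-4 + 32 - 8) = 16*20 = 320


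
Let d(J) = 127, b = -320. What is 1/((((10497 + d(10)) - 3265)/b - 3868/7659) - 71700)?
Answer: -2450880/175785696341 ≈ -1.3942e-5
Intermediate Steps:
1/((((10497 + d(10)) - 3265)/b - 3868/7659) - 71700) = 1/((((10497 + 127) - 3265)/(-320) - 3868/7659) - 71700) = 1/(((10624 - 3265)*(-1/320) - 3868*1/7659) - 71700) = 1/((7359*(-1/320) - 3868/7659) - 71700) = 1/((-7359/320 - 3868/7659) - 71700) = 1/(-57600341/2450880 - 71700) = 1/(-175785696341/2450880) = -2450880/175785696341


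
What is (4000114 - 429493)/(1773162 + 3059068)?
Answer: 3570621/4832230 ≈ 0.73892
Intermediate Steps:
(4000114 - 429493)/(1773162 + 3059068) = 3570621/4832230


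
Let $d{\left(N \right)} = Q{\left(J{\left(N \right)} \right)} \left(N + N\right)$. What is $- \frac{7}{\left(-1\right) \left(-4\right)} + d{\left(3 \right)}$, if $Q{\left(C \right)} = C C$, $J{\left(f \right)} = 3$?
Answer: $\frac{209}{4} \approx 52.25$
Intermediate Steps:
$Q{\left(C \right)} = C^{2}$
$d{\left(N \right)} = 18 N$ ($d{\left(N \right)} = 3^{2} \left(N + N\right) = 9 \cdot 2 N = 18 N$)
$- \frac{7}{\left(-1\right) \left(-4\right)} + d{\left(3 \right)} = - \frac{7}{\left(-1\right) \left(-4\right)} + 18 \cdot 3 = - \frac{7}{4} + 54 = \frac{209}{4}$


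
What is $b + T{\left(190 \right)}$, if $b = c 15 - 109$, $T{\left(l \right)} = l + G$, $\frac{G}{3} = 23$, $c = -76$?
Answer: $-990$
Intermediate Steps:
$G = 69$ ($G = 3 \cdot 23 = 69$)
$T{\left(l \right)} = 69 + l$ ($T{\left(l \right)} = l + 69 = 69 + l$)
$b = -1249$ ($b = \left(-76\right) 15 - 109 = -1140 - 109 = -1249$)
$b + T{\left(190 \right)} = -1249 + \left(69 + 190\right) = -1249 + 259 = -990$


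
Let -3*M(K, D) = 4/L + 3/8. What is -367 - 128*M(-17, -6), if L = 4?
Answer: -925/3 ≈ -308.33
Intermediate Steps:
M(K, D) = -11/24 (M(K, D) = -(4/4 + 3/8)/3 = -(4*(1/4) + 3*(1/8))/3 = -(1 + 3/8)/3 = -1/3*11/8 = -11/24)
-367 - 128*M(-17, -6) = -367 - 128*(-11/24) = -367 + 176/3 = -925/3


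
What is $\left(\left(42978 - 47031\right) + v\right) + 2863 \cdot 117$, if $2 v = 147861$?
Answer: $\frac{809697}{2} \approx 4.0485 \cdot 10^{5}$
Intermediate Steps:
$v = \frac{147861}{2}$ ($v = \frac{1}{2} \cdot 147861 = \frac{147861}{2} \approx 73931.0$)
$\left(\left(42978 - 47031\right) + v\right) + 2863 \cdot 117 = \left(\left(42978 - 47031\right) + \frac{147861}{2}\right) + 2863 \cdot 117 = \left(-4053 + \frac{147861}{2}\right) + 334971 = \frac{139755}{2} + 334971 = \frac{809697}{2}$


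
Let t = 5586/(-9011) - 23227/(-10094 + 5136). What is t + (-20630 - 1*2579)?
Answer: -1036716167333/44676538 ≈ -23205.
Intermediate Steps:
t = 181603109/44676538 (t = 5586*(-1/9011) - 23227/(-4958) = -5586/9011 - 23227*(-1/4958) = -5586/9011 + 23227/4958 = 181603109/44676538 ≈ 4.0648)
t + (-20630 - 1*2579) = 181603109/44676538 + (-20630 - 1*2579) = 181603109/44676538 + (-20630 - 2579) = 181603109/44676538 - 23209 = -1036716167333/44676538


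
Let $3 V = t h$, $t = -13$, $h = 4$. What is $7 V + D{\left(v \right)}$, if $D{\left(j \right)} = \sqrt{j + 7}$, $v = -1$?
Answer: $- \frac{364}{3} + \sqrt{6} \approx -118.88$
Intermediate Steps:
$V = - \frac{52}{3}$ ($V = \frac{\left(-13\right) 4}{3} = \frac{1}{3} \left(-52\right) = - \frac{52}{3} \approx -17.333$)
$D{\left(j \right)} = \sqrt{7 + j}$
$7 V + D{\left(v \right)} = 7 \left(- \frac{52}{3}\right) + \sqrt{7 - 1} = - \frac{364}{3} + \sqrt{6}$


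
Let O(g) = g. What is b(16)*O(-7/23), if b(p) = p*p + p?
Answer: -1904/23 ≈ -82.783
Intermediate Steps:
b(p) = p + p² (b(p) = p² + p = p + p²)
b(16)*O(-7/23) = (16*(1 + 16))*(-7/23) = (16*17)*(-7*1/23) = 272*(-7/23) = -1904/23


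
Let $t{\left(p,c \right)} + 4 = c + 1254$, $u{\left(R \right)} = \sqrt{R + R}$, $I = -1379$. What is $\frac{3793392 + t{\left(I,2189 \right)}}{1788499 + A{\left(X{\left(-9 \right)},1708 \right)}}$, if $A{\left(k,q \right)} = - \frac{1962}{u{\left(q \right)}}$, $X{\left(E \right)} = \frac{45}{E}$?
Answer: $\frac{5799196693455326}{2731714285780493} + \frac{3724691211 \sqrt{854}}{2731714285780493} \approx 2.123$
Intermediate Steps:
$u{\left(R \right)} = \sqrt{2} \sqrt{R}$ ($u{\left(R \right)} = \sqrt{2 R} = \sqrt{2} \sqrt{R}$)
$A{\left(k,q \right)} = - \frac{981 \sqrt{2}}{\sqrt{q}}$ ($A{\left(k,q \right)} = - \frac{1962}{\sqrt{2} \sqrt{q}} = - 1962 \frac{\sqrt{2}}{2 \sqrt{q}} = - \frac{981 \sqrt{2}}{\sqrt{q}}$)
$t{\left(p,c \right)} = 1250 + c$ ($t{\left(p,c \right)} = -4 + \left(c + 1254\right) = -4 + \left(1254 + c\right) = 1250 + c$)
$\frac{3793392 + t{\left(I,2189 \right)}}{1788499 + A{\left(X{\left(-9 \right)},1708 \right)}} = \frac{3793392 + \left(1250 + 2189\right)}{1788499 - \frac{981 \sqrt{2}}{2 \sqrt{427}}} = \frac{3793392 + 3439}{1788499 - 981 \sqrt{2} \frac{\sqrt{427}}{854}} = \frac{3796831}{1788499 - \frac{981 \sqrt{854}}{854}}$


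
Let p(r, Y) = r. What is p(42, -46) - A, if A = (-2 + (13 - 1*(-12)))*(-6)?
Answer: 180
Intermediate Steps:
A = -138 (A = (-2 + (13 + 12))*(-6) = (-2 + 25)*(-6) = 23*(-6) = -138)
p(42, -46) - A = 42 - 1*(-138) = 42 + 138 = 180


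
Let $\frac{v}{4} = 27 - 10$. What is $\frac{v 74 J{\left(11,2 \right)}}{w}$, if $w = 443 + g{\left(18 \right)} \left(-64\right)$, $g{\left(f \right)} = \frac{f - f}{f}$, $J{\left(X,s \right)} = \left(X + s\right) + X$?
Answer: $\frac{120768}{443} \approx 272.61$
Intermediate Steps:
$J{\left(X,s \right)} = s + 2 X$
$v = 68$ ($v = 4 \left(27 - 10\right) = 4 \cdot 17 = 68$)
$g{\left(f \right)} = 0$ ($g{\left(f \right)} = \frac{0}{f} = 0$)
$w = 443$ ($w = 443 + 0 \left(-64\right) = 443 + 0 = 443$)
$\frac{v 74 J{\left(11,2 \right)}}{w} = \frac{68 \cdot 74 \left(2 + 2 \cdot 11\right)}{443} = 5032 \left(2 + 22\right) \frac{1}{443} = 5032 \cdot 24 \cdot \frac{1}{443} = 120768 \cdot \frac{1}{443} = \frac{120768}{443}$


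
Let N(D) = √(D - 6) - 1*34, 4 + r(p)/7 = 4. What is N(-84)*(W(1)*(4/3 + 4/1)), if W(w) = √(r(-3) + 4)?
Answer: -1088/3 + 32*I*√10 ≈ -362.67 + 101.19*I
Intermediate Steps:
r(p) = 0 (r(p) = -28 + 7*4 = -28 + 28 = 0)
W(w) = 2 (W(w) = √(0 + 4) = √4 = 2)
N(D) = -34 + √(-6 + D) (N(D) = √(-6 + D) - 34 = -34 + √(-6 + D))
N(-84)*(W(1)*(4/3 + 4/1)) = (-34 + √(-6 - 84))*(2*(4/3 + 4/1)) = (-34 + √(-90))*(2*(4*(⅓) + 4*1)) = (-34 + 3*I*√10)*(2*(4/3 + 4)) = (-34 + 3*I*√10)*(2*(16/3)) = (-34 + 3*I*√10)*(32/3) = -1088/3 + 32*I*√10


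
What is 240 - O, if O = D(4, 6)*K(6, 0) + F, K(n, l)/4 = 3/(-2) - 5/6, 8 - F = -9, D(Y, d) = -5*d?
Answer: -57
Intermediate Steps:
F = 17 (F = 8 - 1*(-9) = 8 + 9 = 17)
K(n, l) = -28/3 (K(n, l) = 4*(3/(-2) - 5/6) = 4*(3*(-½) - 5*⅙) = 4*(-3/2 - ⅚) = 4*(-7/3) = -28/3)
O = 297 (O = -5*6*(-28/3) + 17 = -30*(-28/3) + 17 = 280 + 17 = 297)
240 - O = 240 - 1*297 = 240 - 297 = -57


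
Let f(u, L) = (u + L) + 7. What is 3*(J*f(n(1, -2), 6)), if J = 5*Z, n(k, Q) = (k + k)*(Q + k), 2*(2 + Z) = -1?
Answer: -825/2 ≈ -412.50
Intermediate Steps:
Z = -5/2 (Z = -2 + (1/2)*(-1) = -2 - 1/2 = -5/2 ≈ -2.5000)
n(k, Q) = 2*k*(Q + k) (n(k, Q) = (2*k)*(Q + k) = 2*k*(Q + k))
f(u, L) = 7 + L + u (f(u, L) = (L + u) + 7 = 7 + L + u)
J = -25/2 (J = 5*(-5/2) = -25/2 ≈ -12.500)
3*(J*f(n(1, -2), 6)) = 3*(-25*(7 + 6 + 2*1*(-2 + 1))/2) = 3*(-25*(7 + 6 + 2*1*(-1))/2) = 3*(-25*(7 + 6 - 2)/2) = 3*(-25/2*11) = 3*(-275/2) = -825/2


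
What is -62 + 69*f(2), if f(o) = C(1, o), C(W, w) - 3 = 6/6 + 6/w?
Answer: 421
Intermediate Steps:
C(W, w) = 4 + 6/w (C(W, w) = 3 + (6/6 + 6/w) = 3 + (6*(1/6) + 6/w) = 3 + (1 + 6/w) = 4 + 6/w)
f(o) = 4 + 6/o
-62 + 69*f(2) = -62 + 69*(4 + 6/2) = -62 + 69*(4 + 6*(1/2)) = -62 + 69*(4 + 3) = -62 + 69*7 = -62 + 483 = 421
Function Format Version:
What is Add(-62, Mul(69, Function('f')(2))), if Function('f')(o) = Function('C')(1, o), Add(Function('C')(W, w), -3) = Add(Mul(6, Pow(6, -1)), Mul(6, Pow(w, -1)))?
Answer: 421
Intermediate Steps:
Function('C')(W, w) = Add(4, Mul(6, Pow(w, -1))) (Function('C')(W, w) = Add(3, Add(Mul(6, Pow(6, -1)), Mul(6, Pow(w, -1)))) = Add(3, Add(Mul(6, Rational(1, 6)), Mul(6, Pow(w, -1)))) = Add(3, Add(1, Mul(6, Pow(w, -1)))) = Add(4, Mul(6, Pow(w, -1))))
Function('f')(o) = Add(4, Mul(6, Pow(o, -1)))
Add(-62, Mul(69, Function('f')(2))) = Add(-62, Mul(69, Add(4, Mul(6, Pow(2, -1))))) = Add(-62, Mul(69, Add(4, Mul(6, Rational(1, 2))))) = Add(-62, Mul(69, Add(4, 3))) = Add(-62, Mul(69, 7)) = Add(-62, 483) = 421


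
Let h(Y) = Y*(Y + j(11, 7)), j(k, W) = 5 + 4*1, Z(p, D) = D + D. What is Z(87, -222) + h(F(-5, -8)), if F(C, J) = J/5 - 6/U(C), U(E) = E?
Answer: -11186/25 ≈ -447.44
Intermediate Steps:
Z(p, D) = 2*D
j(k, W) = 9 (j(k, W) = 5 + 4 = 9)
F(C, J) = -6/C + J/5 (F(C, J) = J/5 - 6/C = -6/C + J/5)
h(Y) = Y*(9 + Y) (h(Y) = Y*(Y + 9) = Y*(9 + Y))
Z(87, -222) + h(F(-5, -8)) = 2*(-222) + (-6/(-5) + (⅕)*(-8))*(9 + (-6/(-5) + (⅕)*(-8))) = -444 + (-6*(-⅕) - 8/5)*(9 + (-6*(-⅕) - 8/5)) = -444 + (6/5 - 8/5)*(9 + (6/5 - 8/5)) = -444 - 2*(9 - ⅖)/5 = -444 - ⅖*43/5 = -444 - 86/25 = -11186/25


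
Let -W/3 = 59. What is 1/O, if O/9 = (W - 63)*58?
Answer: -1/125280 ≈ -7.9821e-6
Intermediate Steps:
W = -177 (W = -3*59 = -177)
O = -125280 (O = 9*((-177 - 63)*58) = 9*(-240*58) = 9*(-13920) = -125280)
1/O = 1/(-125280) = -1/125280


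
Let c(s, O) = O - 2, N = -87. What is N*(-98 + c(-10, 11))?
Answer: 7743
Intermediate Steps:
c(s, O) = -2 + O
N*(-98 + c(-10, 11)) = -87*(-98 + (-2 + 11)) = -87*(-98 + 9) = -87*(-89) = 7743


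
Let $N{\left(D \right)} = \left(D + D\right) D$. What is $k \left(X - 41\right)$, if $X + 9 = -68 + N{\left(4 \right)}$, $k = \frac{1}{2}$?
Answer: $-43$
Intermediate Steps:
$N{\left(D \right)} = 2 D^{2}$ ($N{\left(D \right)} = 2 D D = 2 D^{2}$)
$k = \frac{1}{2} \approx 0.5$
$X = -45$ ($X = -9 - \left(68 - 2 \cdot 4^{2}\right) = -9 + \left(-68 + 2 \cdot 16\right) = -9 + \left(-68 + 32\right) = -9 - 36 = -45$)
$k \left(X - 41\right) = \frac{-45 - 41}{2} = \frac{1}{2} \left(-86\right) = -43$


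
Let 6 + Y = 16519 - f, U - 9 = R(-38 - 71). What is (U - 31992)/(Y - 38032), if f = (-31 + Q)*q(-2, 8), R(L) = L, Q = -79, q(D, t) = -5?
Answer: 32092/22069 ≈ 1.4542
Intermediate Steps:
U = -100 (U = 9 + (-38 - 71) = 9 - 109 = -100)
f = 550 (f = (-31 - 79)*(-5) = -110*(-5) = 550)
Y = 15963 (Y = -6 + (16519 - 1*550) = -6 + (16519 - 550) = -6 + 15969 = 15963)
(U - 31992)/(Y - 38032) = (-100 - 31992)/(15963 - 38032) = -32092/(-22069) = -32092*(-1/22069) = 32092/22069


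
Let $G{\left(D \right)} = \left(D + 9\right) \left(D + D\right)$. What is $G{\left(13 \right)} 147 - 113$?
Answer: $83971$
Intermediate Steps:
$G{\left(D \right)} = 2 D \left(9 + D\right)$ ($G{\left(D \right)} = \left(9 + D\right) 2 D = 2 D \left(9 + D\right)$)
$G{\left(13 \right)} 147 - 113 = 2 \cdot 13 \left(9 + 13\right) 147 - 113 = 2 \cdot 13 \cdot 22 \cdot 147 - 113 = 572 \cdot 147 - 113 = 84084 - 113 = 83971$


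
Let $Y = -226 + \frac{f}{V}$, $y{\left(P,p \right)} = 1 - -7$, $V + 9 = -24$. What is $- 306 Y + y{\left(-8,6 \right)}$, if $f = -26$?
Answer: $\frac{758152}{11} \approx 68923.0$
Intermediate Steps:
$V = -33$ ($V = -9 - 24 = -33$)
$y{\left(P,p \right)} = 8$ ($y{\left(P,p \right)} = 1 + 7 = 8$)
$Y = - \frac{7432}{33}$ ($Y = -226 - \frac{26}{-33} = -226 - - \frac{26}{33} = -226 + \frac{26}{33} = - \frac{7432}{33} \approx -225.21$)
$- 306 Y + y{\left(-8,6 \right)} = \left(-306\right) \left(- \frac{7432}{33}\right) + 8 = \frac{758064}{11} + 8 = \frac{758152}{11}$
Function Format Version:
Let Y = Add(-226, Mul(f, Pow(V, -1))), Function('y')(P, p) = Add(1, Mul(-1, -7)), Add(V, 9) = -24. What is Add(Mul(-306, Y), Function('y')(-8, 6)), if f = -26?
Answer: Rational(758152, 11) ≈ 68923.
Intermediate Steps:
V = -33 (V = Add(-9, -24) = -33)
Function('y')(P, p) = 8 (Function('y')(P, p) = Add(1, 7) = 8)
Y = Rational(-7432, 33) (Y = Add(-226, Mul(-26, Pow(-33, -1))) = Add(-226, Mul(-26, Rational(-1, 33))) = Add(-226, Rational(26, 33)) = Rational(-7432, 33) ≈ -225.21)
Add(Mul(-306, Y), Function('y')(-8, 6)) = Add(Mul(-306, Rational(-7432, 33)), 8) = Add(Rational(758064, 11), 8) = Rational(758152, 11)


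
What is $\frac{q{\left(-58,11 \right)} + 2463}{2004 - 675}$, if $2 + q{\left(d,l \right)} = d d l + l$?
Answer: $\frac{39476}{1329} \approx 29.704$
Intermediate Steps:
$q{\left(d,l \right)} = -2 + l + l d^{2}$ ($q{\left(d,l \right)} = -2 + \left(d d l + l\right) = -2 + \left(d^{2} l + l\right) = -2 + \left(l d^{2} + l\right) = -2 + \left(l + l d^{2}\right) = -2 + l + l d^{2}$)
$\frac{q{\left(-58,11 \right)} + 2463}{2004 - 675} = \frac{\left(-2 + 11 + 11 \left(-58\right)^{2}\right) + 2463}{2004 - 675} = \frac{\left(-2 + 11 + 11 \cdot 3364\right) + 2463}{1329} = \left(\left(-2 + 11 + 37004\right) + 2463\right) \frac{1}{1329} = \left(37013 + 2463\right) \frac{1}{1329} = 39476 \cdot \frac{1}{1329} = \frac{39476}{1329}$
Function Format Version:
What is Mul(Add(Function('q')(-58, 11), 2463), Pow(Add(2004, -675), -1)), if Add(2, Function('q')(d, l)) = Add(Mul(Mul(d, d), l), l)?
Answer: Rational(39476, 1329) ≈ 29.704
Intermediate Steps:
Function('q')(d, l) = Add(-2, l, Mul(l, Pow(d, 2))) (Function('q')(d, l) = Add(-2, Add(Mul(Mul(d, d), l), l)) = Add(-2, Add(Mul(Pow(d, 2), l), l)) = Add(-2, Add(Mul(l, Pow(d, 2)), l)) = Add(-2, Add(l, Mul(l, Pow(d, 2)))) = Add(-2, l, Mul(l, Pow(d, 2))))
Mul(Add(Function('q')(-58, 11), 2463), Pow(Add(2004, -675), -1)) = Mul(Add(Add(-2, 11, Mul(11, Pow(-58, 2))), 2463), Pow(Add(2004, -675), -1)) = Mul(Add(Add(-2, 11, Mul(11, 3364)), 2463), Pow(1329, -1)) = Mul(Add(Add(-2, 11, 37004), 2463), Rational(1, 1329)) = Mul(Add(37013, 2463), Rational(1, 1329)) = Mul(39476, Rational(1, 1329)) = Rational(39476, 1329)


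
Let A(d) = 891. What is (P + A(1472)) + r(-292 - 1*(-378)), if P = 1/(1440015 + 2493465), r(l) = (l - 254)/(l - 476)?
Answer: 45583526341/51135240 ≈ 891.43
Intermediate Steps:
r(l) = (-254 + l)/(-476 + l)
P = 1/3933480 ≈ 2.5423e-7
(P + A(1472)) + r(-292 - 1*(-378)) = (1/3933480 + 891) + (-254 + (-292 - 1*(-378)))/(-476 + (-292 - 1*(-378))) = 3504730681/3933480 + (-254 + (-292 + 378))/(-476 + (-292 + 378)) = 3504730681/3933480 + (-254 + 86)/(-476 + 86) = 3504730681/3933480 - 168/(-390) = 3504730681/3933480 - 1/390*(-168) = 3504730681/3933480 + 28/65 = 45583526341/51135240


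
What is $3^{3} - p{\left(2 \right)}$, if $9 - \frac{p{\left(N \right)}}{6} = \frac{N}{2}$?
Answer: $-21$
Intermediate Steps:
$p{\left(N \right)} = 54 - 3 N$ ($p{\left(N \right)} = 54 - 6 \frac{N}{2} = 54 - 3 N$)
$3^{3} - p{\left(2 \right)} = 3^{3} - \left(54 - 6\right) = 27 - \left(54 - 6\right) = 27 - 48 = -21$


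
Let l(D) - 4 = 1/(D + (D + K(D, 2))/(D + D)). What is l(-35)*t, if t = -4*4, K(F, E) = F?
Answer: -1080/17 ≈ -63.529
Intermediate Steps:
t = -16
l(D) = 4 + 1/(1 + D) (l(D) = 4 + 1/(D + (D + D)/(D + D)) = 4 + 1/(D + (2*D)/((2*D))) = 4 + 1/(D + (2*D)*(1/(2*D))) = 4 + 1/(D + 1) = 4 + 1/(1 + D))
l(-35)*t = ((5 + 4*(-35))/(1 - 35))*(-16) = ((5 - 140)/(-34))*(-16) = -1/34*(-135)*(-16) = (135/34)*(-16) = -1080/17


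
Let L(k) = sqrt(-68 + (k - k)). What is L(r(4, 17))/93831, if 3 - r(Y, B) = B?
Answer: 2*I*sqrt(17)/93831 ≈ 8.7884e-5*I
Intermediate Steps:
r(Y, B) = 3 - B
L(k) = 2*I*sqrt(17) (L(k) = sqrt(-68 + 0) = sqrt(-68) = 2*I*sqrt(17))
L(r(4, 17))/93831 = (2*I*sqrt(17))/93831 = (2*I*sqrt(17))*(1/93831) = 2*I*sqrt(17)/93831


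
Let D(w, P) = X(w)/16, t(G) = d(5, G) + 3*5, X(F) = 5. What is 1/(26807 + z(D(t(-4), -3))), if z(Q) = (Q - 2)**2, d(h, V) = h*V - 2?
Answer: 256/6863321 ≈ 3.7300e-5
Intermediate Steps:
d(h, V) = -2 + V*h (d(h, V) = V*h - 2 = -2 + V*h)
t(G) = 13 + 5*G (t(G) = (-2 + G*5) + 3*5 = (-2 + 5*G) + 15 = 13 + 5*G)
D(w, P) = 5/16
z(Q) = (-2 + Q)**2
1/(26807 + z(D(t(-4), -3))) = 1/(26807 + (-2 + 5/16)**2) = 1/(26807 + (-27/16)**2) = 1/(26807 + 729/256) = 1/(6863321/256) = 256/6863321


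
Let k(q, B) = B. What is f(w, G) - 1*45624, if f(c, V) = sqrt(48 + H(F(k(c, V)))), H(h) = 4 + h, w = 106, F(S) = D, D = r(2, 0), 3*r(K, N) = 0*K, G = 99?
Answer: -45624 + 2*sqrt(13) ≈ -45617.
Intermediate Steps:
r(K, N) = 0 (r(K, N) = (0*K)/3 = (1/3)*0 = 0)
D = 0
F(S) = 0
f(c, V) = 2*sqrt(13) (f(c, V) = sqrt(48 + (4 + 0)) = sqrt(48 + 4) = sqrt(52) = 2*sqrt(13))
f(w, G) - 1*45624 = 2*sqrt(13) - 1*45624 = 2*sqrt(13) - 45624 = -45624 + 2*sqrt(13)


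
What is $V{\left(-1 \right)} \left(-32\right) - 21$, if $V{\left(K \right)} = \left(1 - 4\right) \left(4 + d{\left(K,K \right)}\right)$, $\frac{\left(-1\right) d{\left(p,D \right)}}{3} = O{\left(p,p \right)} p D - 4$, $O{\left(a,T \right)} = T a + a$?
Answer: $1515$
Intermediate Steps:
$O{\left(a,T \right)} = a + T a$
$d{\left(p,D \right)} = 12 - 3 D p^{2} \left(1 + p\right)$ ($d{\left(p,D \right)} = - 3 \left(p \left(1 + p\right) p D - 4\right) = - 3 \left(p^{2} \left(1 + p\right) D - 4\right) = - 3 \left(D p^{2} \left(1 + p\right) - 4\right) = - 3 \left(-4 + D p^{2} \left(1 + p\right)\right) = 12 - 3 D p^{2} \left(1 + p\right)$)
$V{\left(K \right)} = -48 + 9 K^{3} \left(1 + K\right)$ ($V{\left(K \right)} = \left(1 - 4\right) \left(4 - \left(-12 + 3 K K^{2} \left(1 + K\right)\right)\right) = - 3 \left(4 - \left(-12 + 3 K^{3} \left(1 + K\right)\right)\right) = - 3 \left(16 - 3 K^{3} \left(1 + K\right)\right) = -48 + 9 K^{3} \left(1 + K\right)$)
$V{\left(-1 \right)} \left(-32\right) - 21 = \left(-48 + 9 \left(-1\right)^{3} \left(1 - 1\right)\right) \left(-32\right) - 21 = \left(-48 + 9 \left(-1\right) 0\right) \left(-32\right) - 21 = \left(-48 + 0\right) \left(-32\right) - 21 = \left(-48\right) \left(-32\right) - 21 = 1536 - 21 = 1515$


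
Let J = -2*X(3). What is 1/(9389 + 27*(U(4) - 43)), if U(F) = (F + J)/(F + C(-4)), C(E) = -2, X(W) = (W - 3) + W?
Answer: 1/8201 ≈ 0.00012194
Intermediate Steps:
X(W) = -3 + 2*W (X(W) = (-3 + W) + W = -3 + 2*W)
J = -6 (J = -2*(-3 + 2*3) = -2*(-3 + 6) = -2*3 = -6)
U(F) = (-6 + F)/(-2 + F) (U(F) = (F - 6)/(F - 2) = (-6 + F)/(-2 + F))
1/(9389 + 27*(U(4) - 43)) = 1/(9389 + 27*((-6 + 4)/(-2 + 4) - 43)) = 1/(9389 + 27*(-2/2 - 43)) = 1/(9389 + 27*((½)*(-2) - 43)) = 1/(9389 + 27*(-1 - 43)) = 1/(9389 + 27*(-44)) = 1/(9389 - 1188) = 1/8201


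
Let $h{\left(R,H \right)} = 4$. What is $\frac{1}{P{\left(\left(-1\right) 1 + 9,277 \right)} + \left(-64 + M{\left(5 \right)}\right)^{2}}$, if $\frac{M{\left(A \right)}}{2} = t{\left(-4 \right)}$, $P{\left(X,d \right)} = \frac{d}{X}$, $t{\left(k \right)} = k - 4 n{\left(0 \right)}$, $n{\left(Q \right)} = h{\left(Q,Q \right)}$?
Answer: $\frac{8}{86805} \approx 9.2161 \cdot 10^{-5}$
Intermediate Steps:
$n{\left(Q \right)} = 4$
$t{\left(k \right)} = -16 + k$ ($t{\left(k \right)} = k - 16 = -16 + k$)
$M{\left(A \right)} = -40$ ($M{\left(A \right)} = 2 \left(-16 - 4\right) = 2 \left(-20\right) = -40$)
$\frac{1}{P{\left(\left(-1\right) 1 + 9,277 \right)} + \left(-64 + M{\left(5 \right)}\right)^{2}} = \frac{1}{\frac{277}{\left(-1\right) 1 + 9} + \left(-64 - 40\right)^{2}} = \frac{1}{\frac{277}{-1 + 9} + \left(-104\right)^{2}} = \frac{1}{\frac{277}{8} + 10816} = \frac{1}{\frac{86805}{8}} = \frac{8}{86805}$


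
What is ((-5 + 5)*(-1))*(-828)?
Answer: 0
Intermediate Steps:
((-5 + 5)*(-1))*(-828) = (0*(-1))*(-828) = 0*(-828) = 0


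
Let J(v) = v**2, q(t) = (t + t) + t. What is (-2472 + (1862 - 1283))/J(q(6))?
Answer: -631/108 ≈ -5.8426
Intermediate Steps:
q(t) = 3*t (q(t) = 2*t + t = 3*t)
(-2472 + (1862 - 1283))/J(q(6)) = (-2472 + (1862 - 1283))/((3*6)**2) = (-2472 + 579)/(18**2) = -1893/324 = -1893*1/324 = -631/108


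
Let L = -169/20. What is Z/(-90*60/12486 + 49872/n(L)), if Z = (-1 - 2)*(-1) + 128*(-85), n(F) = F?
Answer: 3825321253/2075824740 ≈ 1.8428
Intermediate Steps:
L = -169/20 (L = -169*1/20 = -169/20 ≈ -8.4500)
Z = -10877 (Z = -3*(-1) - 10880 = 3 - 10880 = -10877)
Z/(-90*60/12486 + 49872/n(L)) = -10877/(-90*60/12486 + 49872/(-169/20)) = -10877/(-5400*1/12486 + 49872*(-20/169)) = -10877/(-900/2081 - 997440/169) = -10877/(-2075824740/351689) = -10877*(-351689/2075824740) = 3825321253/2075824740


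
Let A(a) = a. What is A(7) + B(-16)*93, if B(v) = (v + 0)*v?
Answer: 23815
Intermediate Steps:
B(v) = v² (B(v) = v*v = v²)
A(7) + B(-16)*93 = 7 + (-16)²*93 = 7 + 256*93 = 7 + 23808 = 23815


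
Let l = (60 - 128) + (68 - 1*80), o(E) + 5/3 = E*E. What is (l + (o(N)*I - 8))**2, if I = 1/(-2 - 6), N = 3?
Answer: 1138489/144 ≈ 7906.2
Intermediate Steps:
o(E) = -5/3 + E**2 (o(E) = -5/3 + E*E = -5/3 + E**2)
I = -1/8 (I = 1/(-8) = -1/8 ≈ -0.12500)
l = -80 (l = -68 + (68 - 80) = -68 - 12 = -80)
(l + (o(N)*I - 8))**2 = (-80 + ((-5/3 + 3**2)*(-1/8) - 8))**2 = (-80 + ((-5/3 + 9)*(-1/8) - 8))**2 = (-80 + ((22/3)*(-1/8) - 8))**2 = (-80 + (-11/12 - 8))**2 = (-80 - 107/12)**2 = (-1067/12)**2 = 1138489/144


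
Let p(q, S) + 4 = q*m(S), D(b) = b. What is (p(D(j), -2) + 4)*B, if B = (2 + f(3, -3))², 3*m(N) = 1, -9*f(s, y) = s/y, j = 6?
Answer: 722/81 ≈ 8.9136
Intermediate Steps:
f(s, y) = -s/(9*y)
m(N) = ⅓ (m(N) = (⅓)*1 = ⅓)
p(q, S) = -4 + q/3 (p(q, S) = -4 + q*(⅓) = -4 + q/3)
B = 361/81 (B = (2 - ⅑*3/(-3))² = (2 - ⅑*3*(-⅓))² = (2 + ⅑)² = (19/9)² = 361/81 ≈ 4.4568)
(p(D(j), -2) + 4)*B = ((-4 + (⅓)*6) + 4)*(361/81) = ((-4 + 2) + 4)*(361/81) = (-2 + 4)*(361/81) = 2*(361/81) = 722/81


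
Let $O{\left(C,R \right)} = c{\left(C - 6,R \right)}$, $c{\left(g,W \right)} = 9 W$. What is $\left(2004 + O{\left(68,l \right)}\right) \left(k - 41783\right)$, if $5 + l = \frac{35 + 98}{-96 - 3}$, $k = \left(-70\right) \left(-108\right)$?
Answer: $- \frac{732919768}{11} \approx -6.6629 \cdot 10^{7}$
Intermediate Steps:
$k = 7560$
$l = - \frac{628}{99}$ ($l = -5 + \frac{35 + 98}{-96 - 3} = -5 + \frac{133}{-99} = -5 + 133 \left(- \frac{1}{99}\right) = -5 - \frac{133}{99} = - \frac{628}{99} \approx -6.3434$)
$O{\left(C,R \right)} = 9 R$
$\left(2004 + O{\left(68,l \right)}\right) \left(k - 41783\right) = \left(2004 + 9 \left(- \frac{628}{99}\right)\right) \left(7560 - 41783\right) = \left(2004 - \frac{628}{11}\right) \left(-34223\right) = \frac{21416}{11} \left(-34223\right) = - \frac{732919768}{11}$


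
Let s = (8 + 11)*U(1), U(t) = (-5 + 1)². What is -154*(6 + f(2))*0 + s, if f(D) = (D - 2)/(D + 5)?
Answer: 304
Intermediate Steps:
U(t) = 16 (U(t) = (-4)² = 16)
f(D) = (-2 + D)/(5 + D)
s = 304 (s = (8 + 11)*16 = 19*16 = 304)
-154*(6 + f(2))*0 + s = -154*(6 + (-2 + 2)/(5 + 2))*0 + 304 = -154*(6 + 0/7)*0 + 304 = -154*(6 + (⅐)*0)*0 + 304 = -154*(6 + 0)*0 + 304 = -924*0 + 304 = -154*0 + 304 = 0 + 304 = 304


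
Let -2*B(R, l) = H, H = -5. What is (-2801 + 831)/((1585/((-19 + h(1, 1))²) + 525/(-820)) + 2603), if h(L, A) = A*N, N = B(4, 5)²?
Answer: -840331080/1114232027 ≈ -0.75418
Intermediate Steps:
B(R, l) = 5/2 (B(R, l) = -½*(-5) = 5/2)
N = 25/4 (N = (5/2)² = 25/4 ≈ 6.2500)
h(L, A) = 25*A/4 (h(L, A) = A*(25/4) = 25*A/4)
(-2801 + 831)/((1585/((-19 + h(1, 1))²) + 525/(-820)) + 2603) = (-2801 + 831)/((1585/((-19 + (25/4)*1)²) + 525/(-820)) + 2603) = -1970/((1585/((-19 + 25/4)²) + 525*(-1/820)) + 2603) = -1970/((1585/((-51/4)²) - 105/164) + 2603) = -1970/((1585/(2601/16) - 105/164) + 2603) = -1970/((1585*(16/2601) - 105/164) + 2603) = -1970/((25360/2601 - 105/164) + 2603) = -1970/(3885935/426564 + 2603) = -1970/1114232027/426564 = -1970*426564/1114232027 = -840331080/1114232027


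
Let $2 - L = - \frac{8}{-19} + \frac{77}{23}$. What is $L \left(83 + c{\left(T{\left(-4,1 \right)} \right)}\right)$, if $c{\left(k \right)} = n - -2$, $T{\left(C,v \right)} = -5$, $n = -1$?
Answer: $- \frac{64932}{437} \approx -148.59$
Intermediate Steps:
$c{\left(k \right)} = 1$ ($c{\left(k \right)} = -1 - -2 = -1 + 2 = 1$)
$L = - \frac{773}{437}$ ($L = 2 - \left(- \frac{8}{-19} + \frac{77}{23}\right) = 2 - \left(\left(-8\right) \left(- \frac{1}{19}\right) + 77 \cdot \frac{1}{23}\right) = 2 - \left(\frac{8}{19} + \frac{77}{23}\right) = 2 - \frac{1647}{437} = - \frac{773}{437} \approx -1.7689$)
$L \left(83 + c{\left(T{\left(-4,1 \right)} \right)}\right) = - \frac{773 \left(83 + 1\right)}{437} = \left(- \frac{773}{437}\right) 84 = - \frac{64932}{437}$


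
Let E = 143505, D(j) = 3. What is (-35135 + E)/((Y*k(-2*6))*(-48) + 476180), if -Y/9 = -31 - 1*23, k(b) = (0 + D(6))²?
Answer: 54185/133114 ≈ 0.40706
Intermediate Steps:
k(b) = 9 (k(b) = (0 + 3)² = 3² = 9)
Y = 486 (Y = -9*(-31 - 1*23) = -9*(-31 - 23) = -9*(-54) = 486)
(-35135 + E)/((Y*k(-2*6))*(-48) + 476180) = (-35135 + 143505)/((486*9)*(-48) + 476180) = 108370/(4374*(-48) + 476180) = 108370/(-209952 + 476180) = 108370/266228 = 108370*(1/266228) = 54185/133114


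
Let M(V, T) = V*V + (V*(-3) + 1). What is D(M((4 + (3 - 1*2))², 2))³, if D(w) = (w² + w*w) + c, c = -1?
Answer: 223870791325341601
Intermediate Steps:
M(V, T) = 1 + V² - 3*V (M(V, T) = V² + (-3*V + 1) = V² + (1 - 3*V) = 1 + V² - 3*V)
D(w) = -1 + 2*w² (D(w) = (w² + w*w) - 1 = (w² + w²) - 1 = 2*w² - 1 = -1 + 2*w²)
D(M((4 + (3 - 1*2))², 2))³ = (-1 + 2*(1 + ((4 + (3 - 1*2))²)² - 3*(4 + (3 - 1*2))²)²)³ = (-1 + 2*(1 + ((4 + (3 - 2))²)² - 3*(4 + (3 - 2))²)²)³ = (-1 + 2*(1 + ((4 + 1)²)² - 3*(4 + 1)²)²)³ = (-1 + 2*(1 + (5²)² - 3*5²)²)³ = (-1 + 2*(1 + 25² - 3*25)²)³ = (-1 + 2*(1 + 625 - 75)²)³ = (-1 + 2*551²)³ = (-1 + 2*303601)³ = (-1 + 607202)³ = 607201³ = 223870791325341601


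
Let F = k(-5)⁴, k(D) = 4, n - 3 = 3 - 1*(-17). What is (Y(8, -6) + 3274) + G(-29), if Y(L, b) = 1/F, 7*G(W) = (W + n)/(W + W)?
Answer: 170144203/51968 ≈ 3274.0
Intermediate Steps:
n = 23 (n = 3 + (3 - 1*(-17)) = 3 + (3 + 17) = 3 + 20 = 23)
G(W) = (23 + W)/(14*W) (G(W) = ((W + 23)/(W + W))/7 = ((23 + W)/((2*W)))/7 = ((23 + W)*(1/(2*W)))/7 = ((23 + W)/(2*W))/7 = (23 + W)/(14*W))
F = 256 (F = 4⁴ = 256)
Y(L, b) = 1/256
(Y(8, -6) + 3274) + G(-29) = (1/256 + 3274) + (1/14)*(23 - 29)/(-29) = 838145/256 + (1/14)*(-1/29)*(-6) = 838145/256 + 3/203 = 170144203/51968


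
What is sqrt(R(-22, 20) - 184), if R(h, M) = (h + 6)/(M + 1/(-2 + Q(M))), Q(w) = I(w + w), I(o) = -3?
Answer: 2*I*sqrt(50314)/33 ≈ 13.594*I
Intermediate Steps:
Q(w) = -3
R(h, M) = (6 + h)/(-1/5 + M) (R(h, M) = (h + 6)/(M + 1/(-2 - 3)) = (6 + h)/(M + 1/(-5)) = (6 + h)/(M - 1/5) = (6 + h)/(-1/5 + M))
sqrt(R(-22, 20) - 184) = sqrt(5*(6 - 22)/(-1 + 5*20) - 184) = sqrt(5*(-16)/(-1 + 100) - 184) = sqrt(5*(-16)/99 - 184) = sqrt(5*(1/99)*(-16) - 184) = sqrt(-80/99 - 184) = sqrt(-18296/99) = 2*I*sqrt(50314)/33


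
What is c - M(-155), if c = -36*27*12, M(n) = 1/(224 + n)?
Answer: -804817/69 ≈ -11664.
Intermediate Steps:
c = -11664 (c = -972*12 = -11664)
c - M(-155) = -11664 - 1/(224 - 155) = -11664 - 1/69 = -804817/69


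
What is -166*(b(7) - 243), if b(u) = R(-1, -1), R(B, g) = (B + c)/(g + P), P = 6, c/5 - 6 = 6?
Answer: 191896/5 ≈ 38379.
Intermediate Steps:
c = 60 (c = 30 + 5*6 = 30 + 30 = 60)
R(B, g) = (60 + B)/(6 + g) (R(B, g) = (B + 60)/(g + 6) = (60 + B)/(6 + g))
b(u) = 59/5 (b(u) = (60 - 1)/(6 - 1) = 59/5)
-166*(b(7) - 243) = -166*(59/5 - 243) = -166*(-1156/5) = 191896/5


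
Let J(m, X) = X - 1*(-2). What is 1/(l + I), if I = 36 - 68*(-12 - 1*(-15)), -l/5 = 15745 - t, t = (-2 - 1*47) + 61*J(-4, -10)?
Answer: -1/81578 ≈ -1.2258e-5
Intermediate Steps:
J(m, X) = 2 + X (J(m, X) = X + 2 = 2 + X)
t = -537 (t = (-2 - 1*47) + 61*(2 - 10) = (-2 - 47) + 61*(-8) = -49 - 488 = -537)
l = -81410 (l = -5*(15745 - 1*(-537)) = -5*(15745 + 537) = -5*16282 = -81410)
I = -168 (I = 36 - 68*(-12 + 15) = 36 - 68*3 = 36 - 204 = -168)
1/(l + I) = 1/(-81410 - 168) = 1/(-81578) = -1/81578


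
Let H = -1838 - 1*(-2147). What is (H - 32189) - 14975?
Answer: -46855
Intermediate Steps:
H = 309 (H = -1838 + 2147 = 309)
(H - 32189) - 14975 = (309 - 32189) - 14975 = -31880 - 14975 = -46855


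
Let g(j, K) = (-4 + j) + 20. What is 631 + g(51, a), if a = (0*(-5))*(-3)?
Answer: 698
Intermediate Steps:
a = 0 (a = 0*(-3) = 0)
g(j, K) = 16 + j
631 + g(51, a) = 631 + (16 + 51) = 631 + 67 = 698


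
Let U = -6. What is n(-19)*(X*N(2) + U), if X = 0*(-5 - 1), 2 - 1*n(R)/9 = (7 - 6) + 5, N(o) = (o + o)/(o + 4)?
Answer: 216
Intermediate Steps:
N(o) = 2*o/(4 + o) (N(o) = (2*o)/(4 + o) = 2*o/(4 + o))
n(R) = -36 (n(R) = 18 - 9*((7 - 6) + 5) = 18 - 9*(1 + 5) = 18 - 9*6 = 18 - 54 = -36)
X = 0 (X = 0*(-6) = 0)
n(-19)*(X*N(2) + U) = -36*(0*(2*2/(4 + 2)) - 6) = -36*(0*(2*2/6) - 6) = -36*(0*(2*2*(1/6)) - 6) = -36*(0*(2/3) - 6) = -36*(0 - 6) = -36*(-6) = 216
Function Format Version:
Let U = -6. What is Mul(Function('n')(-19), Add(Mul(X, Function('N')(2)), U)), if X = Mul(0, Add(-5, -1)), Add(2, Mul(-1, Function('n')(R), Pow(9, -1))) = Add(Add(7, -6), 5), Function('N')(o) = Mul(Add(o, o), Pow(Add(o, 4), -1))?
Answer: 216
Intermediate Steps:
Function('N')(o) = Mul(2, o, Pow(Add(4, o), -1)) (Function('N')(o) = Mul(Mul(2, o), Pow(Add(4, o), -1)) = Mul(2, o, Pow(Add(4, o), -1)))
Function('n')(R) = -36 (Function('n')(R) = Add(18, Mul(-9, Add(Add(7, -6), 5))) = Add(18, Mul(-9, Add(1, 5))) = Add(18, Mul(-9, 6)) = Add(18, -54) = -36)
X = 0 (X = Mul(0, -6) = 0)
Mul(Function('n')(-19), Add(Mul(X, Function('N')(2)), U)) = Mul(-36, Add(Mul(0, Mul(2, 2, Pow(Add(4, 2), -1))), -6)) = Mul(-36, Add(Mul(0, Mul(2, 2, Pow(6, -1))), -6)) = Mul(-36, Add(Mul(0, Mul(2, 2, Rational(1, 6))), -6)) = Mul(-36, Add(Mul(0, Rational(2, 3)), -6)) = Mul(-36, Add(0, -6)) = Mul(-36, -6) = 216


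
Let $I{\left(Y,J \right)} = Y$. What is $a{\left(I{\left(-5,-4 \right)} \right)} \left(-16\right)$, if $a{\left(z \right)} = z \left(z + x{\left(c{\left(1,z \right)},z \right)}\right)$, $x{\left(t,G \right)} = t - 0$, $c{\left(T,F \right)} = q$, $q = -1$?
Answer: $-480$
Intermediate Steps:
$c{\left(T,F \right)} = -1$
$x{\left(t,G \right)} = t$ ($x{\left(t,G \right)} = t + 0 = t$)
$a{\left(z \right)} = z \left(-1 + z\right)$ ($a{\left(z \right)} = z \left(z - 1\right) = z \left(-1 + z\right)$)
$a{\left(I{\left(-5,-4 \right)} \right)} \left(-16\right) = - 5 \left(-1 - 5\right) \left(-16\right) = \left(-5\right) \left(-6\right) \left(-16\right) = 30 \left(-16\right) = -480$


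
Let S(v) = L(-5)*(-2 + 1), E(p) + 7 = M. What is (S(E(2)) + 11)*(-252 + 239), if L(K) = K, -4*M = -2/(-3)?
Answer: -208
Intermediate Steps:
M = -1/6 (M = -(-1)/(2*(-3)) = -(-1)*(-1)/(2*3) = -1/4*2/3 = -1/6 ≈ -0.16667)
E(p) = -43/6 (E(p) = -7 - 1/6 = -43/6)
S(v) = 5 (S(v) = -5*(-2 + 1) = -5*(-1) = 5)
(S(E(2)) + 11)*(-252 + 239) = (5 + 11)*(-252 + 239) = 16*(-13) = -208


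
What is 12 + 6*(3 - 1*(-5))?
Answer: 60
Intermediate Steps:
12 + 6*(3 - 1*(-5)) = 12 + 6*(3 + 5) = 12 + 6*8 = 12 + 48 = 60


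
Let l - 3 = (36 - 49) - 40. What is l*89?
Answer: -4450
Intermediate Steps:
l = -50 (l = 3 + ((36 - 49) - 40) = 3 + (-13 - 40) = 3 - 53 = -50)
l*89 = -50*89 = -4450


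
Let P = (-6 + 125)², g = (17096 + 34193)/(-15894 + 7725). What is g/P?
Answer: -431/972111 ≈ -0.00044336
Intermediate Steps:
g = -7327/1167 (g = 51289/(-8169) = 51289*(-1/8169) = -7327/1167 ≈ -6.2785)
P = 14161 (P = 119² = 14161)
g/P = -7327/1167/14161 = -7327/1167*1/14161 = -431/972111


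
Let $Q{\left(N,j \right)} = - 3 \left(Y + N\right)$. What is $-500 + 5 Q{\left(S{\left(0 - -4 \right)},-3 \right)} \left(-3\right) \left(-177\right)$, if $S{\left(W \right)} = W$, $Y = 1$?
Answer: $-40325$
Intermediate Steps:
$Q{\left(N,j \right)} = -3 - 3 N$ ($Q{\left(N,j \right)} = - 3 \left(1 + N\right) = -3 - 3 N$)
$-500 + 5 Q{\left(S{\left(0 - -4 \right)},-3 \right)} \left(-3\right) \left(-177\right) = -500 + 5 \left(-3 - 3 \left(0 - -4\right)\right) \left(-3\right) \left(-177\right) = -500 + 5 \left(-3 - 3 \left(0 + 4\right)\right) \left(-3\right) \left(-177\right) = -500 + 5 \left(-3 - 12\right) \left(-3\right) \left(-177\right) = -500 + 5 \left(-15\right) \left(-3\right) \left(-177\right) = -500 + \left(-75\right) \left(-3\right) \left(-177\right) = -500 + 225 \left(-177\right) = -500 - 39825 = -40325$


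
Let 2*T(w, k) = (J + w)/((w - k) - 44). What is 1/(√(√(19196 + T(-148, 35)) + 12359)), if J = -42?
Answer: √227/√(2805493 + √989172249) ≈ 0.0089452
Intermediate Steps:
T(w, k) = (-42 + w)/(2*(-44 + w - k)) (T(w, k) = ((-42 + w)/((w - k) - 44))/2 = ((-42 + w)/(-44 + w - k))/2 = (-42 + w)/(2*(-44 + w - k)))
1/(√(√(19196 + T(-148, 35)) + 12359)) = 1/(√(√(19196 + (21 - ½*(-148))/(44 + 35 - 1*(-148))) + 12359)) = 1/(√(√(19196 + (21 + 74)/(44 + 35 + 148)) + 12359)) = 1/(√(√(19196 + 95/227) + 12359)) = 1/(√(√(4357587/227) + 12359)) = 1/(√(√989172249/227 + 12359)) = 1/(√(12359 + √989172249/227)) = (12359 + √989172249/227)^(-½)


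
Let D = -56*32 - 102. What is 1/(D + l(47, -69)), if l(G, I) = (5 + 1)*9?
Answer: -1/1840 ≈ -0.00054348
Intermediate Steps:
l(G, I) = 54 (l(G, I) = 6*9 = 54)
D = -1894 (D = -1792 - 102 = -1894)
1/(D + l(47, -69)) = 1/(-1894 + 54) = 1/(-1840) = -1/1840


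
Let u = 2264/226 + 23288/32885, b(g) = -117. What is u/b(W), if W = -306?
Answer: -4428596/48308065 ≈ -0.091674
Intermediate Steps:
u = 39857364/3716005 (u = 2264*(1/226) + 23288*(1/32885) = 1132/113 + 23288/32885 = 39857364/3716005 ≈ 10.726)
u/b(W) = (39857364/3716005)/(-117) = (39857364/3716005)*(-1/117) = -4428596/48308065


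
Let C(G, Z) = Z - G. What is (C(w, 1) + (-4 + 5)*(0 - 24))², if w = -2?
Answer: 441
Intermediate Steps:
(C(w, 1) + (-4 + 5)*(0 - 24))² = ((1 - 1*(-2)) + (-4 + 5)*(0 - 24))² = ((1 + 2) + 1*(-24))² = (3 - 24)² = (-21)² = 441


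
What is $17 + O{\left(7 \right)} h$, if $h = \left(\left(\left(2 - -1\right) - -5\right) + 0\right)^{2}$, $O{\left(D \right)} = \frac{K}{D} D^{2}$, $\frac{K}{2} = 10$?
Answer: $8977$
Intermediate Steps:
$K = 20$ ($K = 2 \cdot 10 = 20$)
$O{\left(D \right)} = 20 D$ ($O{\left(D \right)} = \frac{20}{D} D^{2} = 20 D$)
$h = 64$ ($h = \left(\left(\left(2 + 1\right) + 5\right) + 0\right)^{2} = \left(\left(3 + 5\right) + 0\right)^{2} = \left(8 + 0\right)^{2} = 8^{2} = 64$)
$17 + O{\left(7 \right)} h = 17 + 20 \cdot 7 \cdot 64 = 17 + 140 \cdot 64 = 17 + 8960 = 8977$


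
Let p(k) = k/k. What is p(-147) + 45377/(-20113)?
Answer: -25264/20113 ≈ -1.2561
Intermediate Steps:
p(k) = 1
p(-147) + 45377/(-20113) = 1 + 45377/(-20113) = 1 + 45377*(-1/20113) = 1 - 45377/20113 = -25264/20113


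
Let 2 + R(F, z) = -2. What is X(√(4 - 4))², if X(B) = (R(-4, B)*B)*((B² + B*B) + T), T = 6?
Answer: 0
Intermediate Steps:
R(F, z) = -4 (R(F, z) = -2 - 2 = -4)
X(B) = -4*B*(6 + 2*B²) (X(B) = (-4*B)*((B² + B*B) + 6) = (-4*B)*((B² + B²) + 6) = (-4*B)*(2*B² + 6) = (-4*B)*(6 + 2*B²) = -4*B*(6 + 2*B²))
X(√(4 - 4))² = (-8*√(4 - 4)*(3 + (√(4 - 4))²))² = (-8*√0*(3 + (√0)²))² = (-8*0*(3 + 0²))² = (-8*0*(3 + 0))² = (-8*0*3)² = 0² = 0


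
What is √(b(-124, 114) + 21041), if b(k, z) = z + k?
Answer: √21031 ≈ 145.02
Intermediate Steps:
b(k, z) = k + z
√(b(-124, 114) + 21041) = √((-124 + 114) + 21041) = √(-10 + 21041) = √21031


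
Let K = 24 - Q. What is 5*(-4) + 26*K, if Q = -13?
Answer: 942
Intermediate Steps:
K = 37 (K = 24 - 1*(-13) = 24 + 13 = 37)
5*(-4) + 26*K = 5*(-4) + 26*37 = -20 + 962 = 942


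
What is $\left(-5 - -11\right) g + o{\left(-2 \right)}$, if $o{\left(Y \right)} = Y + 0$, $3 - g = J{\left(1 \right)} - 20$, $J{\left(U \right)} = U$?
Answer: $130$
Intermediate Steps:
$g = 22$ ($g = 3 - \left(1 - 20\right) = 3 - -19 = 3 + 19 = 22$)
$o{\left(Y \right)} = Y$
$\left(-5 - -11\right) g + o{\left(-2 \right)} = \left(-5 - -11\right) 22 - 2 = \left(-5 + 11\right) 22 - 2 = 6 \cdot 22 - 2 = 132 - 2 = 130$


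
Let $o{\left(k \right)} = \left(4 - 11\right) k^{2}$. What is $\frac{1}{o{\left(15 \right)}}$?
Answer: $- \frac{1}{1575} \approx -0.00063492$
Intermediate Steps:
$o{\left(k \right)} = - 7 k^{2}$ ($o{\left(k \right)} = \left(4 - 11\right) k^{2} = - 7 k^{2}$)
$\frac{1}{o{\left(15 \right)}} = \frac{1}{\left(-7\right) 15^{2}} = \frac{1}{\left(-7\right) 225} = \frac{1}{-1575} = - \frac{1}{1575}$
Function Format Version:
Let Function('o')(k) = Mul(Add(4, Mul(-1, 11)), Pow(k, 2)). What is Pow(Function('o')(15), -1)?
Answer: Rational(-1, 1575) ≈ -0.00063492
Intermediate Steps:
Function('o')(k) = Mul(-7, Pow(k, 2)) (Function('o')(k) = Mul(Add(4, -11), Pow(k, 2)) = Mul(-7, Pow(k, 2)))
Pow(Function('o')(15), -1) = Pow(Mul(-7, Pow(15, 2)), -1) = Pow(Mul(-7, 225), -1) = Pow(-1575, -1) = Rational(-1, 1575)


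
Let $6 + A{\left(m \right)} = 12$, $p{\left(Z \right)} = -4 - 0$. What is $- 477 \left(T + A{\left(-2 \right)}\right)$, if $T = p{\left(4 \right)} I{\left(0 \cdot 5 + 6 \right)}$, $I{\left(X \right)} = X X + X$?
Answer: $77274$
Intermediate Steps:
$I{\left(X \right)} = X + X^{2}$ ($I{\left(X \right)} = X^{2} + X = X + X^{2}$)
$p{\left(Z \right)} = -4$ ($p{\left(Z \right)} = -4 + 0 = -4$)
$A{\left(m \right)} = 6$ ($A{\left(m \right)} = -6 + 12 = 6$)
$T = -168$ ($T = - 4 \left(0 \cdot 5 + 6\right) \left(1 + \left(0 \cdot 5 + 6\right)\right) = - 4 \left(0 + 6\right) \left(1 + \left(0 + 6\right)\right) = - 4 \cdot 6 \left(1 + 6\right) = - 4 \cdot 6 \cdot 7 = \left(-4\right) 42 = -168$)
$- 477 \left(T + A{\left(-2 \right)}\right) = - 477 \left(-168 + 6\right) = \left(-477\right) \left(-162\right) = 77274$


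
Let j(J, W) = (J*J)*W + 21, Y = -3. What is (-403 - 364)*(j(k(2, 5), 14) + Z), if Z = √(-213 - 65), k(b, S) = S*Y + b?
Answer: -1830829 - 767*I*√278 ≈ -1.8308e+6 - 12788.0*I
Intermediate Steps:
k(b, S) = b - 3*S (k(b, S) = S*(-3) + b = -3*S + b = b - 3*S)
j(J, W) = 21 + W*J² (j(J, W) = J²*W + 21 = W*J² + 21 = 21 + W*J²)
Z = I*√278 (Z = √(-278) = I*√278 ≈ 16.673*I)
(-403 - 364)*(j(k(2, 5), 14) + Z) = (-403 - 364)*((21 + 14*(2 - 3*5)²) + I*√278) = -767*((21 + 14*(2 - 15)²) + I*√278) = -767*((21 + 14*(-13)²) + I*√278) = -767*((21 + 14*169) + I*√278) = -767*((21 + 2366) + I*√278) = -767*(2387 + I*√278) = -1830829 - 767*I*√278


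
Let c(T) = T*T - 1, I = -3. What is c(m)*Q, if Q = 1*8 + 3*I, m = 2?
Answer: -3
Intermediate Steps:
c(T) = -1 + T² (c(T) = T² - 1 = -1 + T²)
Q = -1 (Q = 1*8 + 3*(-3) = 8 - 9 = -1)
c(m)*Q = (-1 + 2²)*(-1) = (-1 + 4)*(-1) = 3*(-1) = -3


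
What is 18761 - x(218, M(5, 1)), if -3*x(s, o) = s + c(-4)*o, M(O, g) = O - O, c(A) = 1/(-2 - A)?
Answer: 56501/3 ≈ 18834.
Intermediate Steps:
M(O, g) = 0
x(s, o) = -s/3 - o/6 (x(s, o) = -(s + (-1/(2 - 4))*o)/3 = -(s + (-1/(-2))*o)/3 = -(s + (-1*(-½))*o)/3 = -(s + o/2)/3 = -s/3 - o/6)
18761 - x(218, M(5, 1)) = 18761 - (-⅓*218 - ⅙*0) = 18761 - (-218/3 + 0) = 18761 - 1*(-218/3) = 18761 + 218/3 = 56501/3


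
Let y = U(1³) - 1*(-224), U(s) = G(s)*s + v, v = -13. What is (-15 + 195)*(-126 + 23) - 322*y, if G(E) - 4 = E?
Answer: -88092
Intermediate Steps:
G(E) = 4 + E
U(s) = -13 + s*(4 + s) (U(s) = (4 + s)*s - 13 = s*(4 + s) - 13 = -13 + s*(4 + s))
y = 216 (y = (-13 + 1³*(4 + 1³)) - 1*(-224) = (-13 + 1*(4 + 1)) + 224 = (-13 + 1*5) + 224 = (-13 + 5) + 224 = -8 + 224 = 216)
(-15 + 195)*(-126 + 23) - 322*y = (-15 + 195)*(-126 + 23) - 322*216 = 180*(-103) - 69552 = -18540 - 69552 = -88092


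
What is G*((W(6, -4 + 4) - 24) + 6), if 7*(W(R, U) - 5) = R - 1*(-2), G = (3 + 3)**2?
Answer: -2988/7 ≈ -426.86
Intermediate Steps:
G = 36 (G = 6**2 = 36)
W(R, U) = 37/7 + R/7 (W(R, U) = 5 + (R - 1*(-2))/7 = 5 + (R + 2)/7 = 5 + (2 + R)/7 = 5 + (2/7 + R/7) = 37/7 + R/7)
G*((W(6, -4 + 4) - 24) + 6) = 36*(((37/7 + (1/7)*6) - 24) + 6) = 36*(((37/7 + 6/7) - 24) + 6) = 36*((43/7 - 24) + 6) = 36*(-125/7 + 6) = 36*(-83/7) = -2988/7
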